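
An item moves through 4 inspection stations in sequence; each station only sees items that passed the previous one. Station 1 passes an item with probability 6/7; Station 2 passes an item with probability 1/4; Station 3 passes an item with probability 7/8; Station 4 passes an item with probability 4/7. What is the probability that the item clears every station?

3/28

Each stage is reached only if all earlier stages succeed, so
P = 6/7 × 1/4 × 7/8 × 4/7 = 168/1568 = 3/28.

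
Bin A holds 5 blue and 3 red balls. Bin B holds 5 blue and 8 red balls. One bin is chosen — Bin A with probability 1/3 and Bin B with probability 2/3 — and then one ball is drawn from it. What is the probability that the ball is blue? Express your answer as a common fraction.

145/312

From Bin A: P(blue) = 5/8.
From Bin B: P(blue) = 5/13.
Total probability = (1/3)(5/8) + (2/3)(5/13) = 145/312.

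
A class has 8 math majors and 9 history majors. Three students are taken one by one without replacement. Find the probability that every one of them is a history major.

P(all history majors) = 9/17 × 8/16 × 7/15 = 504/4080 = 21/170.

21/170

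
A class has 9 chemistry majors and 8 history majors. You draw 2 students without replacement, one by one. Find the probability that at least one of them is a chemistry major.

27/34

P(no chemistry majors) = 8/17 × 7/16 = 56/272 = 7/34.
P(at least one) = 1 − 7/34 = 27/34.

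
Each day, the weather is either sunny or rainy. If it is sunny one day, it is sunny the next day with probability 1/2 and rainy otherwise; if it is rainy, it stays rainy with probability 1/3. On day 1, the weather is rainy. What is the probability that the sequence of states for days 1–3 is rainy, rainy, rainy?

Day 1 is given. For each transition, use the conditional probability from the current state:
P(rainy | rainy) = 1/3; P(rainy | rainy) = 1/3.
P = 1/3 × 1/3 = 1/9.

1/9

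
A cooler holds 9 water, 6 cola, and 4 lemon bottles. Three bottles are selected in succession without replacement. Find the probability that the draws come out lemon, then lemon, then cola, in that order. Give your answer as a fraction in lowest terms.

4/323

Chain rule:
P = 4/19 × 3/18 × 6/17 = 72/5814 = 4/323.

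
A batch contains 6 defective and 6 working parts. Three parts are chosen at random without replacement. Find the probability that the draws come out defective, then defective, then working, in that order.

3/22

Each draw changes the counts, so multiply the conditional probabilities along the sequence:
P = 6/12 × 5/11 × 6/10 = 180/1320 = 3/22.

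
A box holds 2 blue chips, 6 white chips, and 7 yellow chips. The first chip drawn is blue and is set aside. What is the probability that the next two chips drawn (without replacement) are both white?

15/91

With the first chip removed, 6 white remain out of 14.
P = 6/14 × 5/13 = 30/182 = 15/91.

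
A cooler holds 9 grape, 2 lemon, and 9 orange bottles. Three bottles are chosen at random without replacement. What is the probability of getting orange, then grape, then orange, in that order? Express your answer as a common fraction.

9/95

Multiply the probability of each draw given the previous ones:
P = 9/20 × 9/19 × 8/18 = 648/6840 = 9/95.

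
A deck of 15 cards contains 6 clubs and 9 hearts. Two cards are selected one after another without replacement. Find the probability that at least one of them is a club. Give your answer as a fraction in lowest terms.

P(no clubs) = 9/15 × 8/14 = 72/210 = 12/35.
P(at least one) = 1 − 12/35 = 23/35.

23/35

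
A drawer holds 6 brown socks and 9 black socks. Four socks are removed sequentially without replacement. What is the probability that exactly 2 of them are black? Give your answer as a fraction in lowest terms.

One ordering (black drawn first) has probability 9/15 × 8/14 × 6/13 × 5/12 = 2160/32760 = 6/91.
There are C(4,2) = 6 such orderings, each equally likely, so P = 6 × 6/91 = 36/91.

36/91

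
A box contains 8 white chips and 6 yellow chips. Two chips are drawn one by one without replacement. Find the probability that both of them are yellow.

P(every draw is yellow) = 6/14 × 5/13 = 30/182 = 15/91.

15/91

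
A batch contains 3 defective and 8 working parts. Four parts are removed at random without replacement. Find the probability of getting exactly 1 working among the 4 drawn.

One ordering (working drawn first) has probability 8/11 × 3/10 × 2/9 × 1/8 = 48/7920 = 1/165.
There are C(4,1) = 4 such orderings, each equally likely, so P = 4 × 1/165 = 4/165.

4/165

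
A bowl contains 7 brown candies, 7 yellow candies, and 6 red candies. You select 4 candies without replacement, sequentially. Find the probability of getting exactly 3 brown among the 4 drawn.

One ordering (brown drawn first) has probability 7/20 × 6/19 × 5/18 × 13/17 = 2730/116280 = 91/3876.
There are C(4,3) = 4 such orderings, each equally likely, so P = 4 × 91/3876 = 91/969.

91/969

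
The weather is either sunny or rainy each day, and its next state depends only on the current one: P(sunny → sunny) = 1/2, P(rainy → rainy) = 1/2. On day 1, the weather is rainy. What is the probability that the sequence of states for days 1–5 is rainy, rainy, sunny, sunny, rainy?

Day 1 is given. For each transition, use the conditional probability from the current state:
P(rainy | rainy) = 1/2; P(sunny | rainy) = 1/2; P(sunny | sunny) = 1/2; P(rainy | sunny) = 1/2.
P = 1/2 × 1/2 × 1/2 × 1/2 = 1/16.

1/16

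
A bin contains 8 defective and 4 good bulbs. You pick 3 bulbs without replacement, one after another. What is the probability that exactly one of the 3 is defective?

One ordering (defective drawn first) has probability 8/12 × 4/11 × 3/10 = 96/1320 = 4/55.
There are C(3,1) = 3 such orderings, each equally likely, so P = 3 × 4/55 = 12/55.

12/55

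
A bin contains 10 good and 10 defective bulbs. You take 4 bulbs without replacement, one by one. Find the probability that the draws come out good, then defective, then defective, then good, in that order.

45/646

Each draw changes the counts, so multiply the conditional probabilities along the sequence:
P = 10/20 × 10/19 × 9/18 × 9/17 = 8100/116280 = 45/646.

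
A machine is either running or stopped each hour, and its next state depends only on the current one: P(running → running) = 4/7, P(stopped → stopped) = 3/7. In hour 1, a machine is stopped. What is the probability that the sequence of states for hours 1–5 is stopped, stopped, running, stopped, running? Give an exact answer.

Hour 1 is given. For each transition, use the conditional probability from the current state:
P(stopped | stopped) = 3/7; P(running | stopped) = 4/7; P(stopped | running) = 3/7; P(running | stopped) = 4/7.
P = 3/7 × 4/7 × 3/7 × 4/7 = 144/2401.

144/2401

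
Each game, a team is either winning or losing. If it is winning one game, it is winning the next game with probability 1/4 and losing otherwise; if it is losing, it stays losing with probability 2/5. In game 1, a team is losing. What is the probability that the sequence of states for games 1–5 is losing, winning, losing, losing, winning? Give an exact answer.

Game 1 is given. For each transition, use the conditional probability from the current state:
P(winning | losing) = 3/5; P(losing | winning) = 3/4; P(losing | losing) = 2/5; P(winning | losing) = 3/5.
P = 3/5 × 3/4 × 2/5 × 3/5 = 54/500 = 27/250.

27/250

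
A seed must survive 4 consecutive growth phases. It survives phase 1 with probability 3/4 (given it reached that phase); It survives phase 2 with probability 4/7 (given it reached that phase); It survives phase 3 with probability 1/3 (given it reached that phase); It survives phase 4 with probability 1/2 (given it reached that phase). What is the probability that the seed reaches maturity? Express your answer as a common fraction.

The events are sequential, so multiply the conditional probabilities:
P = 3/4 × 4/7 × 1/3 × 1/2 = 12/168 = 1/14.

1/14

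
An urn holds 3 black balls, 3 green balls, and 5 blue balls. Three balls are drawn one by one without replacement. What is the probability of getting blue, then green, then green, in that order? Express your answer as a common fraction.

1/33

Chain rule:
P = 5/11 × 3/10 × 2/9 = 30/990 = 1/33.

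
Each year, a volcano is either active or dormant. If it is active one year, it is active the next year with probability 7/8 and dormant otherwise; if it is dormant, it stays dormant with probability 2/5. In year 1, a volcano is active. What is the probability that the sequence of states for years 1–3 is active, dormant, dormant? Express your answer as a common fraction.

Year 1 is given. For each transition, use the conditional probability from the current state:
P(dormant | active) = 1/8; P(dormant | dormant) = 2/5.
P = 1/8 × 2/5 = 2/40 = 1/20.

1/20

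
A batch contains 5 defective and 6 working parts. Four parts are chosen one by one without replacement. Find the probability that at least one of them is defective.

21/22

P(no defective) = 6/11 × 5/10 × 4/9 × 3/8 = 360/7920 = 1/22.
P(at least one) = 1 − 1/22 = 21/22.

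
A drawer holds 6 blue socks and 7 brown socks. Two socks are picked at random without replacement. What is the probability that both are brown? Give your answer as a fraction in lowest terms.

P(every draw is brown) = 7/13 × 6/12 = 42/156 = 7/26.

7/26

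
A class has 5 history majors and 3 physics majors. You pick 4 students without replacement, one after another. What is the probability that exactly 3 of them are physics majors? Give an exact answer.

1/14

One ordering (physics majors drawn first) has probability 3/8 × 2/7 × 1/6 × 5/5 = 30/1680 = 1/56.
There are C(4,3) = 4 such orderings, each equally likely, so P = 4 × 1/56 = 1/14.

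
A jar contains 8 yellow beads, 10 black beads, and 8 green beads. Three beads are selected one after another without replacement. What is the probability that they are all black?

3/65

P(all black) = 10/26 × 9/25 × 8/24 = 720/15600 = 3/65.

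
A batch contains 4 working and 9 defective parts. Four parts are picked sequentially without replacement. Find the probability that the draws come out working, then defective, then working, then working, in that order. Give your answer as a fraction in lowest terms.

Each draw changes the counts, so multiply the conditional probabilities along the sequence:
P = 4/13 × 9/12 × 3/11 × 2/10 = 216/17160 = 9/715.

9/715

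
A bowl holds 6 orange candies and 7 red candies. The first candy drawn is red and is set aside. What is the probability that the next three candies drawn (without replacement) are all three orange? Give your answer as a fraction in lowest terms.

1/11

With the first candy removed, 6 orange remain out of 12.
P = 6/12 × 5/11 × 4/10 = 120/1320 = 1/11.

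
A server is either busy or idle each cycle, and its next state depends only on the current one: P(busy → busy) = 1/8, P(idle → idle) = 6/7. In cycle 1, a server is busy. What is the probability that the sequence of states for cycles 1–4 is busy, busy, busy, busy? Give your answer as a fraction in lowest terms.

Cycle 1 is given. For each transition, use the conditional probability from the current state:
P(busy | busy) = 1/8; P(busy | busy) = 1/8; P(busy | busy) = 1/8.
P = 1/8 × 1/8 × 1/8 = 1/512.

1/512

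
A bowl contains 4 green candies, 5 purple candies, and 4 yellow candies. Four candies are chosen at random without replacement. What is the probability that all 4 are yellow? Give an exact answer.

1/715

P(all yellow) = 4/13 × 3/12 × 2/11 × 1/10 = 24/17160 = 1/715.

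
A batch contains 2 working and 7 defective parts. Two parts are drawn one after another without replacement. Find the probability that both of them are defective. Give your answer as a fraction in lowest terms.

P = 7/9 × 6/8 = 42/72 = 7/12.

7/12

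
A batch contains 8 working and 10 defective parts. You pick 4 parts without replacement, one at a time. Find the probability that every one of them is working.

7/306

P(every draw is working) = 8/18 × 7/17 × 6/16 × 5/15 = 1680/73440 = 7/306.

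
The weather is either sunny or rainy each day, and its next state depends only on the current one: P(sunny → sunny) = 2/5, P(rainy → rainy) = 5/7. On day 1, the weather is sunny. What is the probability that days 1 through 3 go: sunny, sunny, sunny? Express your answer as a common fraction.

Day 1 is given. For each transition, use the conditional probability from the current state:
P(sunny | sunny) = 2/5; P(sunny | sunny) = 2/5.
P = 2/5 × 2/5 = 4/25.

4/25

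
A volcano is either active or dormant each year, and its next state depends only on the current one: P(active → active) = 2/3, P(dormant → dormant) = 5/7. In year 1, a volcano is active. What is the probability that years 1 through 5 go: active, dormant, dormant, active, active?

Year 1 is given. For each transition, use the conditional probability from the current state:
P(dormant | active) = 1/3; P(dormant | dormant) = 5/7; P(active | dormant) = 2/7; P(active | active) = 2/3.
P = 1/3 × 5/7 × 2/7 × 2/3 = 20/441.

20/441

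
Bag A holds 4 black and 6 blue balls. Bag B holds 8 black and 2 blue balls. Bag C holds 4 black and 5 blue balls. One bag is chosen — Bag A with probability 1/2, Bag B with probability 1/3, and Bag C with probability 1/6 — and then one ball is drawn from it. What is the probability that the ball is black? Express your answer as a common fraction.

73/135

From Bag A: P(black) = 4/10.
From Bag B: P(black) = 8/10.
From Bag C: P(black) = 4/9.
Total probability = (1/2)(4/10) + (1/3)(8/10) + (1/6)(4/9) = 73/135.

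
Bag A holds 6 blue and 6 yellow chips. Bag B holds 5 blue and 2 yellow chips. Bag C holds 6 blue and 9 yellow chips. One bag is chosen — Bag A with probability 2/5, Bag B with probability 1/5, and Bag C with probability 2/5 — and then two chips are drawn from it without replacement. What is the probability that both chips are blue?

From Bag A: P(both blue) = (6/12)(5/11) = 5/22.
From Bag B: P(both blue) = (5/7)(4/6) = 10/21.
From Bag C: P(both blue) = (6/15)(5/14) = 1/7.
Total probability = (2/5)(5/22) + (1/5)(10/21) + (2/5)(1/7) = 281/1155.

281/1155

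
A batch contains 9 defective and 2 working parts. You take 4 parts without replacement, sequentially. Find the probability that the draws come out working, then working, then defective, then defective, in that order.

1/55

Each draw changes the counts, so multiply the conditional probabilities along the sequence:
P = 2/11 × 1/10 × 9/9 × 8/8 = 144/7920 = 1/55.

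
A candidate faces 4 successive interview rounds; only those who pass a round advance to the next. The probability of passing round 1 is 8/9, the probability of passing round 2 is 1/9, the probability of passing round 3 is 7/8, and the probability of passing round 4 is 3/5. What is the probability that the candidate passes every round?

7/135

Multiplying along the chain,
P = 8/9 × 1/9 × 7/8 × 3/5 = 168/3240 = 7/135.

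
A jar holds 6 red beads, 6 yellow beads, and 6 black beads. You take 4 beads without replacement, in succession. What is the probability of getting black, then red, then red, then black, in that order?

Multiply the probability of each draw given the previous ones:
P = 6/18 × 6/17 × 5/16 × 5/15 = 900/73440 = 5/408.

5/408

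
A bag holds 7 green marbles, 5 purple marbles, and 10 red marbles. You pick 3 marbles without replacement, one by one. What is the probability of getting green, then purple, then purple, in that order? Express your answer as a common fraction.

Each draw changes the counts, so multiply the conditional probabilities along the sequence:
P = 7/22 × 5/21 × 4/20 = 140/9240 = 1/66.

1/66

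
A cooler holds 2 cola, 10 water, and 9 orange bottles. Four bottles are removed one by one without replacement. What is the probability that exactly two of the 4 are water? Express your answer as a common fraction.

One ordering (water drawn first) has probability 10/21 × 9/20 × 11/19 × 10/18 = 9900/143640 = 55/798.
There are C(4,2) = 6 such orderings, each equally likely, so P = 6 × 55/798 = 55/133.

55/133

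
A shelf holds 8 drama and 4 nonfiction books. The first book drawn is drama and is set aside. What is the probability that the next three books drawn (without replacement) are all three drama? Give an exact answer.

After the first draw, 7 of the remaining 11 books are drama.
P = 7/11 × 6/10 × 5/9 = 210/990 = 7/33.

7/33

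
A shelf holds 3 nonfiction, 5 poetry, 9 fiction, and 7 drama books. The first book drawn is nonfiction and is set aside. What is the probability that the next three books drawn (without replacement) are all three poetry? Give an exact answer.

With the first book removed, 5 poetry remain out of 23.
P = 5/23 × 4/22 × 3/21 = 60/10626 = 10/1771.

10/1771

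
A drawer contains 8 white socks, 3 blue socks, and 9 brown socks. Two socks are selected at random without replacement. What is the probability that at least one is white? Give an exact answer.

62/95

P(no white) = 12/20 × 11/19 = 132/380 = 33/95.
P(at least one) = 1 − 33/95 = 62/95.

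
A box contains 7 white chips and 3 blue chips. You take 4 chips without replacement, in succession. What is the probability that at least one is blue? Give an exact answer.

5/6

P(no blue) = 7/10 × 6/9 × 5/8 × 4/7 = 840/5040 = 1/6.
P(at least one) = 1 − 1/6 = 5/6.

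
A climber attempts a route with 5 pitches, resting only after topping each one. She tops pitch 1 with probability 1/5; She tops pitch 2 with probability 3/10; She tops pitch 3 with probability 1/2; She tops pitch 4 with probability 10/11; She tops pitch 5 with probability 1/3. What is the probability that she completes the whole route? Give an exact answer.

1/110

Multiplying along the chain,
P = 1/5 × 3/10 × 1/2 × 10/11 × 1/3 = 30/3300 = 1/110.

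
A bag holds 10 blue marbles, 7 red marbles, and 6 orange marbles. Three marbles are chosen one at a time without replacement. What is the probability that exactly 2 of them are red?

One ordering (red drawn first) has probability 7/23 × 6/22 × 16/21 = 672/10626 = 16/253.
There are C(3,2) = 3 such orderings, each equally likely, so P = 3 × 16/253 = 48/253.

48/253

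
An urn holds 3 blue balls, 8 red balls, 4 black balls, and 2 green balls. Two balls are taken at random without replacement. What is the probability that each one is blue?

P(every draw is blue) = 3/17 × 2/16 = 6/272 = 3/136.

3/136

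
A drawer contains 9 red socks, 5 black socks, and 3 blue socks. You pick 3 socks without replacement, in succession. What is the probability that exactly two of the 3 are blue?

21/340

One ordering (blue drawn first) has probability 3/17 × 2/16 × 14/15 = 84/4080 = 7/340.
There are C(3,2) = 3 such orderings, each equally likely, so P = 3 × 7/340 = 21/340.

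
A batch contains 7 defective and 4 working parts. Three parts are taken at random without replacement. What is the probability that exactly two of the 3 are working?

14/55

One ordering (working drawn first) has probability 4/11 × 3/10 × 7/9 = 84/990 = 14/165.
There are C(3,2) = 3 such orderings, each equally likely, so P = 3 × 14/165 = 14/55.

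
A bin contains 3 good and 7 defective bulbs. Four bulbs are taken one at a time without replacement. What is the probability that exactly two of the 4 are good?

One ordering (good drawn first) has probability 3/10 × 2/9 × 7/8 × 6/7 = 252/5040 = 1/20.
There are C(4,2) = 6 such orderings, each equally likely, so P = 6 × 1/20 = 3/10.

3/10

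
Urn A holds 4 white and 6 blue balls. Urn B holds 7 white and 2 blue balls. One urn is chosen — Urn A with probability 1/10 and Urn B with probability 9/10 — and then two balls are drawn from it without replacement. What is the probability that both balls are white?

From Urn A: P(both white) = (4/10)(3/9) = 2/15.
From Urn B: P(both white) = (7/9)(6/8) = 7/12.
Total probability = (1/10)(2/15) + (9/10)(7/12) = 323/600.

323/600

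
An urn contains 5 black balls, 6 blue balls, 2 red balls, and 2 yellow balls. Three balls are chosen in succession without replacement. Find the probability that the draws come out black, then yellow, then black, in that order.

Each draw changes the counts, so multiply the conditional probabilities along the sequence:
P = 5/15 × 2/14 × 4/13 = 40/2730 = 4/273.

4/273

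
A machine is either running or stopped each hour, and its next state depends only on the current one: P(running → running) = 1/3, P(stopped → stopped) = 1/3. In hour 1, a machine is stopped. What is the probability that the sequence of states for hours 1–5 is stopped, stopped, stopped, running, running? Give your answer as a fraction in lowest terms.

2/81

Hour 1 is given. For each transition, use the conditional probability from the current state:
P(stopped | stopped) = 1/3; P(stopped | stopped) = 1/3; P(running | stopped) = 2/3; P(running | running) = 1/3.
P = 1/3 × 1/3 × 2/3 × 1/3 = 2/81.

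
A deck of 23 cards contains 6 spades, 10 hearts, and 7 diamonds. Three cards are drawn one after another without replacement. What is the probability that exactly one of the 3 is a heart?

780/1771

One ordering (a heart drawn first) has probability 10/23 × 13/22 × 12/21 = 1560/10626 = 260/1771.
There are C(3,1) = 3 such orderings, each equally likely, so P = 3 × 260/1771 = 780/1771.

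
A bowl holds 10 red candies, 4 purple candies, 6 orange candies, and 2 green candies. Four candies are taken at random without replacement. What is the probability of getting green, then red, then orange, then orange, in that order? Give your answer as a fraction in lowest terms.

Each draw changes the counts, so multiply the conditional probabilities along the sequence:
P = 2/22 × 10/21 × 6/20 × 5/19 = 600/175560 = 5/1463.

5/1463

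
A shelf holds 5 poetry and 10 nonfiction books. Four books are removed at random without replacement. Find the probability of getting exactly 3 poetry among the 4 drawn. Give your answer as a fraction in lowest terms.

20/273

One ordering (poetry drawn first) has probability 5/15 × 4/14 × 3/13 × 10/12 = 600/32760 = 5/273.
There are C(4,3) = 4 such orderings, each equally likely, so P = 4 × 5/273 = 20/273.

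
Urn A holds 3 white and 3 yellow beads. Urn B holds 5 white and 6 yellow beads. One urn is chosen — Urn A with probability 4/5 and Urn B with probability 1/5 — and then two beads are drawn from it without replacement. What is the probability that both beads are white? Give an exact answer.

From Urn A: P(both white) = (3/6)(2/5) = 1/5.
From Urn B: P(both white) = (5/11)(4/10) = 2/11.
Total probability = (4/5)(1/5) + (1/5)(2/11) = 54/275.

54/275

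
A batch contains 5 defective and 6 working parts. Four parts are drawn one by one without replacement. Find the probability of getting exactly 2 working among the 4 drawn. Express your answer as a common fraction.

One ordering (working drawn first) has probability 6/11 × 5/10 × 5/9 × 4/8 = 600/7920 = 5/66.
There are C(4,2) = 6 such orderings, each equally likely, so P = 6 × 5/66 = 5/11.

5/11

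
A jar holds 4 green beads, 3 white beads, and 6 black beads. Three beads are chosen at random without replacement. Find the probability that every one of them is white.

1/286

P = 3/13 × 2/12 × 1/11 = 6/1716 = 1/286.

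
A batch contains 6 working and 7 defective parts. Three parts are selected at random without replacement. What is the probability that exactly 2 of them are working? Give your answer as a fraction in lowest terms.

One ordering (working drawn first) has probability 6/13 × 5/12 × 7/11 = 210/1716 = 35/286.
There are C(3,2) = 3 such orderings, each equally likely, so P = 3 × 35/286 = 105/286.

105/286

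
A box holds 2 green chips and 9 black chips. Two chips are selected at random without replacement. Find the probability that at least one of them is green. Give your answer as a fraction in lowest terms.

P(no green) = 9/11 × 8/10 = 72/110 = 36/55.
P(at least one) = 1 − 36/55 = 19/55.

19/55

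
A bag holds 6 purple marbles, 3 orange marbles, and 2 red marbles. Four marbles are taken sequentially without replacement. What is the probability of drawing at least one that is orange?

26/33

P(no orange) = 8/11 × 7/10 × 6/9 × 5/8 = 1680/7920 = 7/33.
P(at least one) = 1 − 7/33 = 26/33.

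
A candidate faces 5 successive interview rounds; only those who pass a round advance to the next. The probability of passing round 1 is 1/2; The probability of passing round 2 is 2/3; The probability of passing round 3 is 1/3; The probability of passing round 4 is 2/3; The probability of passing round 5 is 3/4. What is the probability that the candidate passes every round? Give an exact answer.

Each stage is reached only if all earlier stages succeed, so
P = 1/2 × 2/3 × 1/3 × 2/3 × 3/4 = 12/216 = 1/18.

1/18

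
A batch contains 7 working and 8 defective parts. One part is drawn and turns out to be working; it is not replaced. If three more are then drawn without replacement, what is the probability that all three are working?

After the first draw, 6 of the remaining 14 parts are working.
P = 6/14 × 5/13 × 4/12 = 120/2184 = 5/91.

5/91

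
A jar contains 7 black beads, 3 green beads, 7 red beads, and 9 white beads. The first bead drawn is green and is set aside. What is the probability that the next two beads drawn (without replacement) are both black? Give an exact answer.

With the first bead removed, 7 black remain out of 25.
P = 7/25 × 6/24 = 42/600 = 7/100.

7/100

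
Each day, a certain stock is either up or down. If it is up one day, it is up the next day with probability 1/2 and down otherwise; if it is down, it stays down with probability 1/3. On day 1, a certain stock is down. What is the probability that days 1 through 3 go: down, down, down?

Day 1 is given. For each transition, use the conditional probability from the current state:
P(down | down) = 1/3; P(down | down) = 1/3.
P = 1/3 × 1/3 = 1/9.

1/9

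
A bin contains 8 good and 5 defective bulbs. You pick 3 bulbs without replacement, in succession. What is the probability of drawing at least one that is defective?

115/143

P(no defective) = 8/13 × 7/12 × 6/11 = 336/1716 = 28/143.
P(at least one) = 1 − 28/143 = 115/143.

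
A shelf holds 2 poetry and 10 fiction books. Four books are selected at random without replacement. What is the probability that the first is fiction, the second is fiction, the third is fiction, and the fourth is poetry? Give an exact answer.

4/33

Each draw changes the counts, so multiply the conditional probabilities along the sequence:
P = 10/12 × 9/11 × 8/10 × 2/9 = 1440/11880 = 4/33.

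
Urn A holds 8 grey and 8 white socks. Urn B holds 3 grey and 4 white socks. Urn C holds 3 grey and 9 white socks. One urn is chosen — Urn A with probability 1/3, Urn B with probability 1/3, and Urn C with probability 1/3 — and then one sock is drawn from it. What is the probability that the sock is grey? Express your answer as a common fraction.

11/28

From Urn A: P(grey) = 8/16.
From Urn B: P(grey) = 3/7.
From Urn C: P(grey) = 3/12.
Total probability = (1/3)(8/16) + (1/3)(3/7) + (1/3)(3/12) = 11/28.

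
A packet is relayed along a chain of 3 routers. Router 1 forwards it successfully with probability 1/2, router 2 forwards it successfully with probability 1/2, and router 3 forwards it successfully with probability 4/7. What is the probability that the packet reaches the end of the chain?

1/7

Multiplying along the chain,
P = 1/2 × 1/2 × 4/7 = 4/28 = 1/7.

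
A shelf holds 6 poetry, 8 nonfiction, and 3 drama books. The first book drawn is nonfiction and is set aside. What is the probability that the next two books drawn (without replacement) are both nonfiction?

7/40

With the first book removed, 7 nonfiction remain out of 16.
P = 7/16 × 6/15 = 42/240 = 7/40.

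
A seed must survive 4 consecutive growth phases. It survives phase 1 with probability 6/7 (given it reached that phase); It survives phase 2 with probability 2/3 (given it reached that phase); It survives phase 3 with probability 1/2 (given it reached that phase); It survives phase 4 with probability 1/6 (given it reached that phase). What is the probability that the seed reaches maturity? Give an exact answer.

1/21

The events are sequential, so multiply the conditional probabilities:
P = 6/7 × 2/3 × 1/2 × 1/6 = 12/252 = 1/21.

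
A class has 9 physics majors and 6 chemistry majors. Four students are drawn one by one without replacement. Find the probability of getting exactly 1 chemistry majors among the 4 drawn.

24/65

One ordering (a chemistry major drawn first) has probability 6/15 × 9/14 × 8/13 × 7/12 = 3024/32760 = 6/65.
There are C(4,1) = 4 such orderings, each equally likely, so P = 4 × 6/65 = 24/65.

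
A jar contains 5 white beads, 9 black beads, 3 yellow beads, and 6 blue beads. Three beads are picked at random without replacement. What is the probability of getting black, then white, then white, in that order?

30/1771

Chain rule:
P = 9/23 × 5/22 × 4/21 = 180/10626 = 30/1771.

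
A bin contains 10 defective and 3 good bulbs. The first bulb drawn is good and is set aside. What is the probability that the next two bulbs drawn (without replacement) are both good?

1/66

With the first bulb removed, 2 good remain out of 12.
P = 2/12 × 1/11 = 2/132 = 1/66.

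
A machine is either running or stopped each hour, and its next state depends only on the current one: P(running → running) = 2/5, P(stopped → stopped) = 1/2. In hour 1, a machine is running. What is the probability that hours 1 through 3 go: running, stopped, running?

Hour 1 is given. For each transition, use the conditional probability from the current state:
P(stopped | running) = 3/5; P(running | stopped) = 1/2.
P = 3/5 × 1/2 = 3/10.

3/10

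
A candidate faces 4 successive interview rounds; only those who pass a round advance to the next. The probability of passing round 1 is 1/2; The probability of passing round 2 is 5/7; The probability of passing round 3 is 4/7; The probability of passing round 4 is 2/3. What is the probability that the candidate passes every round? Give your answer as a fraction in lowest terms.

20/147

Each stage is reached only if all earlier stages succeed, so
P = 1/2 × 5/7 × 4/7 × 2/3 = 40/294 = 20/147.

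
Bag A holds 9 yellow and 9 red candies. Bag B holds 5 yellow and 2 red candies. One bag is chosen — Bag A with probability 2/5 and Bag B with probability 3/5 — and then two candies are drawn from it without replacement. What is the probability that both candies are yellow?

From Bag A: P(both yellow) = (9/18)(8/17) = 4/17.
From Bag B: P(both yellow) = (5/7)(4/6) = 10/21.
Total probability = (2/5)(4/17) + (3/5)(10/21) = 226/595.

226/595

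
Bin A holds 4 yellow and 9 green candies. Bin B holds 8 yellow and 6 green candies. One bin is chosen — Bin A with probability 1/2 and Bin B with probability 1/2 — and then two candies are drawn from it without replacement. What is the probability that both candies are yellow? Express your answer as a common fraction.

From Bin A: P(both yellow) = (4/13)(3/12) = 1/13.
From Bin B: P(both yellow) = (8/14)(7/13) = 4/13.
Total probability = (1/2)(1/13) + (1/2)(4/13) = 5/26.

5/26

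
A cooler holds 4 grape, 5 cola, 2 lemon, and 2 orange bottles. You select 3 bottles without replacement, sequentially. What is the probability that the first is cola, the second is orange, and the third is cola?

Each draw changes the counts, so multiply the conditional probabilities along the sequence:
P = 5/13 × 2/12 × 4/11 = 40/1716 = 10/429.

10/429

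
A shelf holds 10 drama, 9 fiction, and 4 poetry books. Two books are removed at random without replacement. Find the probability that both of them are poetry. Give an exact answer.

6/253

P(all poetry) = 4/23 × 3/22 = 12/506 = 6/253.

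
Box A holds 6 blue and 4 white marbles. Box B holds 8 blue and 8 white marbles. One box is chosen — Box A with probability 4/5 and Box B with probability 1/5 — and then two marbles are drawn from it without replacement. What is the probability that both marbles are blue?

47/150

From Box A: P(both blue) = (6/10)(5/9) = 1/3.
From Box B: P(both blue) = (8/16)(7/15) = 7/30.
Total probability = (4/5)(1/3) + (1/5)(7/30) = 47/150.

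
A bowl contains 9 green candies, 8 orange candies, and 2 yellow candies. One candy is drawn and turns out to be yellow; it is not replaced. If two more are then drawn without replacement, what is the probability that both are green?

4/17

With the first candy removed, 9 green remain out of 18.
P = 9/18 × 8/17 = 72/306 = 4/17.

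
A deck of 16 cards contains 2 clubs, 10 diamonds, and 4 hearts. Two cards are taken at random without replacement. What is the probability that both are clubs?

1/120

P(every draw is a club) = 2/16 × 1/15 = 2/240 = 1/120.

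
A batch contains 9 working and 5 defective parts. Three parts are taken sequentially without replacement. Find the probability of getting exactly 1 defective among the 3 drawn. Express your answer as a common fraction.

45/91

One ordering (defective drawn first) has probability 5/14 × 9/13 × 8/12 = 360/2184 = 15/91.
There are C(3,1) = 3 such orderings, each equally likely, so P = 3 × 15/91 = 45/91.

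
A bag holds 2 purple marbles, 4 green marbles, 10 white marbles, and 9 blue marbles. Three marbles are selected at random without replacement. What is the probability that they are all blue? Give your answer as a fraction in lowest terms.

P(all blue) = 9/25 × 8/24 × 7/23 = 504/13800 = 21/575.

21/575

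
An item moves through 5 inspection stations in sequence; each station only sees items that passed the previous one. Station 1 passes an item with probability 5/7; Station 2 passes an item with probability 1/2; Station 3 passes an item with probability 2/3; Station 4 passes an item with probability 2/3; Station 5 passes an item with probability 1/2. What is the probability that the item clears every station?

5/63

Each stage is reached only if all earlier stages succeed, so
P = 5/7 × 1/2 × 2/3 × 2/3 × 1/2 = 20/252 = 5/63.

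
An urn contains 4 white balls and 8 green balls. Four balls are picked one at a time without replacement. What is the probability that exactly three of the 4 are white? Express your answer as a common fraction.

One ordering (white drawn first) has probability 4/12 × 3/11 × 2/10 × 8/9 = 192/11880 = 8/495.
There are C(4,3) = 4 such orderings, each equally likely, so P = 4 × 8/495 = 32/495.

32/495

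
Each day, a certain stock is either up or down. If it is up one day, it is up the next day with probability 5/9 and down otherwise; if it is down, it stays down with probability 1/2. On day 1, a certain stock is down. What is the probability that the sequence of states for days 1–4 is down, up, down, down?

1/9

Day 1 is given. For each transition, use the conditional probability from the current state:
P(up | down) = 1/2; P(down | up) = 4/9; P(down | down) = 1/2.
P = 1/2 × 4/9 × 1/2 = 4/36 = 1/9.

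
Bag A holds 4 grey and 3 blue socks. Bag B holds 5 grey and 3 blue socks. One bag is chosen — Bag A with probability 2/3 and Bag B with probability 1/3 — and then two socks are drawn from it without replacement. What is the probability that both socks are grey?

From Bag A: P(both grey) = (4/7)(3/6) = 2/7.
From Bag B: P(both grey) = (5/8)(4/7) = 5/14.
Total probability = (2/3)(2/7) + (1/3)(5/14) = 13/42.

13/42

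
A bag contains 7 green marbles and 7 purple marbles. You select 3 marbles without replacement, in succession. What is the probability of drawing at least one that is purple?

P(no purple) = 7/14 × 6/13 × 5/12 = 210/2184 = 5/52.
P(at least one) = 1 − 5/52 = 47/52.

47/52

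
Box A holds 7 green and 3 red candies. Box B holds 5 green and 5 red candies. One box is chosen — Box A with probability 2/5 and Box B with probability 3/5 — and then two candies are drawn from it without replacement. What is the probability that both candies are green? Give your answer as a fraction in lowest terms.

8/25

From Box A: P(both green) = (7/10)(6/9) = 7/15.
From Box B: P(both green) = (5/10)(4/9) = 2/9.
Total probability = (2/5)(7/15) + (3/5)(2/9) = 8/25.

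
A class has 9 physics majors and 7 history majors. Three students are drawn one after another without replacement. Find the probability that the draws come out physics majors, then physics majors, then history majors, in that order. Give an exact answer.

3/20

Each draw changes the counts, so multiply the conditional probabilities along the sequence:
P = 9/16 × 8/15 × 7/14 = 504/3360 = 3/20.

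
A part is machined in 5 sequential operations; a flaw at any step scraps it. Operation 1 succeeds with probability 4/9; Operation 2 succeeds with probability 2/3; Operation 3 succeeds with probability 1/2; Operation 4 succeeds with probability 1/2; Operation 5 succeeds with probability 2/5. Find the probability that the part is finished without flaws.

4/135

The events are sequential, so multiply the conditional probabilities:
P = 4/9 × 2/3 × 1/2 × 1/2 × 2/5 = 16/540 = 4/135.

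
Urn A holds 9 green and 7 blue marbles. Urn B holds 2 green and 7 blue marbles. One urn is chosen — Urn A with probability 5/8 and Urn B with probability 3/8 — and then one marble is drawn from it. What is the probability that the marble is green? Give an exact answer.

167/384

From Urn A: P(green) = 9/16.
From Urn B: P(green) = 2/9.
Total probability = (5/8)(9/16) + (3/8)(2/9) = 167/384.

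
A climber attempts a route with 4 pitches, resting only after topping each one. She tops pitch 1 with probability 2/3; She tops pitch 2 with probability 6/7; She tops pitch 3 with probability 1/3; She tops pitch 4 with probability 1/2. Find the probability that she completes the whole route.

Each stage is reached only if all earlier stages succeed, so
P = 2/3 × 6/7 × 1/3 × 1/2 = 12/126 = 2/21.

2/21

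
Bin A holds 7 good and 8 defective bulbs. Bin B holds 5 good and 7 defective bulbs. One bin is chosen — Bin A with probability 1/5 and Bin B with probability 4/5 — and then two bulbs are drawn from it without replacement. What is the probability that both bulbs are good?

133/825

From Bin A: P(both good) = (7/15)(6/14) = 1/5.
From Bin B: P(both good) = (5/12)(4/11) = 5/33.
Total probability = (1/5)(1/5) + (4/5)(5/33) = 133/825.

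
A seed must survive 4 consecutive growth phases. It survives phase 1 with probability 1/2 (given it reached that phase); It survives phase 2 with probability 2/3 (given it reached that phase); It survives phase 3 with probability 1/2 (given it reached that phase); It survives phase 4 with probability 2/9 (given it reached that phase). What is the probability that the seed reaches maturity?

Each stage is reached only if all earlier stages succeed, so
P = 1/2 × 2/3 × 1/2 × 2/9 = 4/108 = 1/27.

1/27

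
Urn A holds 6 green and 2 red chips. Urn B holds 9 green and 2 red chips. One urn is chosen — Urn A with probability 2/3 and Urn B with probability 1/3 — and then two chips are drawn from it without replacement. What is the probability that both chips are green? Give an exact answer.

443/770

From Urn A: P(both green) = (6/8)(5/7) = 15/28.
From Urn B: P(both green) = (9/11)(8/10) = 36/55.
Total probability = (2/3)(15/28) + (1/3)(36/55) = 443/770.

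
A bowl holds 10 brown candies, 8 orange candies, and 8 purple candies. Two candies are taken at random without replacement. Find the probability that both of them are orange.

28/325

P(all orange) = 8/26 × 7/25 = 56/650 = 28/325.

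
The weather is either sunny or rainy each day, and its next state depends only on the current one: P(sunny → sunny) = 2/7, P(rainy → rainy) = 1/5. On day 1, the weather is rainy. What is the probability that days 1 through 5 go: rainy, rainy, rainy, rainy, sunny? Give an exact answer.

Day 1 is given. For each transition, use the conditional probability from the current state:
P(rainy | rainy) = 1/5; P(rainy | rainy) = 1/5; P(rainy | rainy) = 1/5; P(sunny | rainy) = 4/5.
P = 1/5 × 1/5 × 1/5 × 4/5 = 4/625.

4/625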